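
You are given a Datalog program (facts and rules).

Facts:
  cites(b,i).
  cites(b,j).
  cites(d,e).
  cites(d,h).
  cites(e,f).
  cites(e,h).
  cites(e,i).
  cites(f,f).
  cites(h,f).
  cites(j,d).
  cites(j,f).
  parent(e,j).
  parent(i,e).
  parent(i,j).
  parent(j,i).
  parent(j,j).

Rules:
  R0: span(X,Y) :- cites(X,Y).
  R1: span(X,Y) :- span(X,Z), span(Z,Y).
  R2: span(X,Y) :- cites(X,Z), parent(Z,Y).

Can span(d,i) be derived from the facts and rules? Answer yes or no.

round 1: derive span(b,i) via R0 from cites(b,i)
round 1: derive span(b,j) via R0 from cites(b,j)
round 1: derive span(d,e) via R0 from cites(d,e)
round 1: derive span(d,h) via R0 from cites(d,h)
round 1: derive span(e,f) via R0 from cites(e,f)
round 1: derive span(e,h) via R0 from cites(e,h)
round 1: derive span(e,i) via R0 from cites(e,i)
round 1: derive span(f,f) via R0 from cites(f,f)
round 1: derive span(h,f) via R0 from cites(h,f)
round 1: derive span(j,d) via R0 from cites(j,d)
round 1: derive span(j,f) via R0 from cites(j,f)
round 1: derive span(b,e) via R2 from cites(b,i), parent(i,e)
round 1: derive span(d,j) via R2 from cites(d,e), parent(e,j)
round 1: derive span(e,e) via R2 from cites(e,i), parent(i,e)
round 1: derive span(e,j) via R2 from cites(e,i), parent(i,j)
round 2: derive span(b,d) via R1 from span(b,j), span(j,d)
round 2: derive span(b,f) via R1 from span(b,e), span(e,f)
round 2: derive span(b,h) via R1 from span(b,e), span(e,h)
round 2: derive span(d,d) via R1 from span(d,j), span(j,d)
round 2: derive span(d,f) via R1 from span(d,e), span(e,f)
round 2: derive span(d,i) via R1 from span(d,e), span(e,i)
round 2: derive span(e,d) via R1 from span(e,j), span(j,d)
round 2: derive span(j,e) via R1 from span(j,d), span(d,e)
round 2: derive span(j,h) via R1 from span(j,d), span(d,h)
round 2: derive span(j,j) via R1 from span(j,d), span(d,j)
round 3: derive span(j,i) via R1 from span(j,d), span(d,i)

yes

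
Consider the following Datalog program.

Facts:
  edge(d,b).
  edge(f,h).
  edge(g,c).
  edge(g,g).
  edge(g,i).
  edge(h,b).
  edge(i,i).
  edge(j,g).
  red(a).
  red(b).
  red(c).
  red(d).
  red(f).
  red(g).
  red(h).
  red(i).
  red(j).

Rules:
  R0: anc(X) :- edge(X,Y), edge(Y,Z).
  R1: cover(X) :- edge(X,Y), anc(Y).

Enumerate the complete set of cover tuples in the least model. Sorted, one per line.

cover(g)
cover(i)
cover(j)

round 1: derive anc(f) via R0 from edge(f,h), edge(h,b)
round 1: derive anc(g) via R0 from edge(g,g), edge(g,c)
round 1: derive anc(i) via R0 from edge(i,i), edge(i,i)
round 1: derive anc(j) via R0 from edge(j,g), edge(g,c)
round 2: derive cover(g) via R1 from edge(g,g), anc(g)
round 2: derive cover(i) via R1 from edge(i,i), anc(i)
round 2: derive cover(j) via R1 from edge(j,g), anc(g)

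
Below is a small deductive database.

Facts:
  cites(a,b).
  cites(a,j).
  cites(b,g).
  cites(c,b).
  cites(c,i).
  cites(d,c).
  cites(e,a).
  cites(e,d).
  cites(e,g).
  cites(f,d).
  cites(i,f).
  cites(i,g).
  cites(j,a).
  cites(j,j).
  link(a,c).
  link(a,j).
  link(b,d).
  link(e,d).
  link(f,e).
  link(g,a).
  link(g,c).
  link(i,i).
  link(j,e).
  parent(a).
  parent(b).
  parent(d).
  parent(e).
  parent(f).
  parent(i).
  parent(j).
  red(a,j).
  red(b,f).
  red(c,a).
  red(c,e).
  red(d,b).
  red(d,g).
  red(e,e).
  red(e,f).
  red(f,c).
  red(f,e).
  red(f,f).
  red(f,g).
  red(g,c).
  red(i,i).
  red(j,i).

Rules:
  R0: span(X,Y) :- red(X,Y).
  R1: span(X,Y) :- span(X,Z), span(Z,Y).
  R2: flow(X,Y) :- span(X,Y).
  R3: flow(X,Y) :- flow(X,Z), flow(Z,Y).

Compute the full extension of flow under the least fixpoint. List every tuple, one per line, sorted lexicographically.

flow(a,i)
flow(a,j)
flow(b,a)
flow(b,c)
flow(b,e)
flow(b,f)
flow(b,g)
flow(b,i)
flow(b,j)
flow(c,a)
flow(c,c)
flow(c,e)
flow(c,f)
flow(c,g)
flow(c,i)
flow(c,j)
flow(d,a)
flow(d,b)
flow(d,c)
flow(d,e)
flow(d,f)
flow(d,g)
flow(d,i)
flow(d,j)
flow(e,a)
flow(e,c)
flow(e,e)
flow(e,f)
flow(e,g)
flow(e,i)
flow(e,j)
flow(f,a)
flow(f,c)
flow(f,e)
flow(f,f)
flow(f,g)
flow(f,i)
flow(f,j)
flow(g,a)
flow(g,c)
flow(g,e)
flow(g,f)
flow(g,g)
flow(g,i)
flow(g,j)
flow(i,i)
flow(j,i)

round 1: derive span(a,j) via R0 from red(a,j)
round 1: derive span(b,f) via R0 from red(b,f)
round 1: derive span(c,a) via R0 from red(c,a)
round 1: derive span(c,e) via R0 from red(c,e)
round 1: derive span(d,b) via R0 from red(d,b)
round 1: derive span(d,g) via R0 from red(d,g)
round 1: derive span(e,e) via R0 from red(e,e)
round 1: derive span(e,f) via R0 from red(e,f)
round 1: derive span(f,c) via R0 from red(f,c)
round 1: derive span(f,e) via R0 from red(f,e)
round 1: derive span(f,f) via R0 from red(f,f)
round 1: derive span(f,g) via R0 from red(f,g)
round 1: derive span(g,c) via R0 from red(g,c)
round 1: derive span(i,i) via R0 from red(i,i)
round 1: derive span(j,i) via R0 from red(j,i)
round 2: derive span(a,i) via R1 from span(a,j), span(j,i)
round 2: derive span(b,c) via R1 from span(b,f), span(f,c)
round 2: derive span(b,e) via R1 from span(b,f), span(f,e)
round 2: derive span(b,g) via R1 from span(b,f), span(f,g)
round 2: derive span(c,f) via R1 from span(c,e), span(e,f)
round 2: derive span(c,j) via R1 from span(c,a), span(a,j)
round 2: derive span(d,c) via R1 from span(d,g), span(g,c)
round 2: derive span(d,f) via R1 from span(d,b), span(b,f)
round 2: derive span(e,c) via R1 from span(e,f), span(f,c)
round 2: derive span(e,g) via R1 from span(e,f), span(f,g)
round 2: derive span(f,a) via R1 from span(f,c), span(c,a)
round 2: derive span(g,a) via R1 from span(g,c), span(c,a)
round 2: derive span(g,e) via R1 from span(g,c), span(c,e)
round 2: derive flow(a,j) via R2 from span(a,j)
round 2: derive flow(b,f) via R2 from span(b,f)
round 2: derive flow(c,a) via R2 from span(c,a)
round 2: derive flow(c,e) via R2 from span(c,e)
round 2: derive flow(d,b) via R2 from span(d,b)
round 2: derive flow(d,g) via R2 from span(d,g)
round 2: derive flow(e,e) via R2 from span(e,e)
round 2: derive flow(e,f) via R2 from span(e,f)
round 2: derive flow(f,c) via R2 from span(f,c)
round 2: derive flow(f,e) via R2 from span(f,e)
round 2: derive flow(f,f) via R2 from span(f,f)
round 2: derive flow(f,g) via R2 from span(f,g)
round 2: derive flow(g,c) via R2 from span(g,c)
round 2: derive flow(i,i) via R2 from span(i,i)
round 2: derive flow(j,i) via R2 from span(j,i)
round 3: derive span(b,a) via R1 from span(b,c), span(c,a)
round 3: derive span(b,j) via R1 from span(b,c), span(c,j)
round 3: derive span(c,c) via R1 from span(c,e), span(e,c)
round 3: derive span(c,g) via R1 from span(c,e), span(e,g)
round 3: derive span(c,i) via R1 from span(c,a), span(a,i)
round 3: derive span(d,a) via R1 from span(d,c), span(c,a)
round 3: derive span(d,e) via R1 from span(d,b), span(b,e)
round 3: derive span(d,j) via R1 from span(d,c), span(c,j)
round 3: derive span(e,a) via R1 from span(e,c), span(c,a)
round 3: derive span(e,j) via R1 from span(e,c), span(c,j)
round 3: derive span(f,i) via R1 from span(f,a), span(a,i)
round 3: derive span(f,j) via R1 from span(f,a), span(a,j)
round 3: derive span(g,f) via R1 from span(g,c), span(c,f)
round 3: derive span(g,g) via R1 from span(g,e), span(e,g)
round 3: derive span(g,i) via R1 from span(g,a), span(a,i)
round 3: derive span(g,j) via R1 from span(g,a), span(a,j)
round 3: derive flow(a,i) via R2 from span(a,i)
round 3: derive flow(b,c) via R2 from span(b,c)
round 3: derive flow(b,e) via R2 from span(b,e)
round 3: derive flow(b,g) via R2 from span(b,g)
round 3: derive flow(c,f) via R2 from span(c,f)
round 3: derive flow(c,j) via R2 from span(c,j)
round 3: derive flow(d,c) via R2 from span(d,c)
round 3: derive flow(d,f) via R2 from span(d,f)
round 3: derive flow(e,c) via R2 from span(e,c)
round 3: derive flow(e,g) via R2 from span(e,g)
round 3: derive flow(f,a) via R2 from span(f,a)
round 3: derive flow(g,a) via R2 from span(g,a)
round 3: derive flow(g,e) via R2 from span(g,e)
round 4: derive span(b,i) via R1 from span(b,a), span(a,i)
round 4: derive span(d,i) via R1 from span(d,a), span(a,i)
round 4: derive span(e,i) via R1 from span(e,a), span(a,i)
round 4: derive flow(b,a) via R2 from span(b,a)
round 4: derive flow(b,j) via R2 from span(b,j)
round 4: derive flow(c,c) via R2 from span(c,c)
round 4: derive flow(c,g) via R2 from span(c,g)
round 4: derive flow(c,i) via R2 from span(c,i)
round 4: derive flow(d,a) via R2 from span(d,a)
round 4: derive flow(d,e) via R2 from span(d,e)
round 4: derive flow(d,j) via R2 from span(d,j)
round 4: derive flow(e,a) via R2 from span(e,a)
round 4: derive flow(e,j) via R2 from span(e,j)
round 4: derive flow(f,i) via R2 from span(f,i)
round 4: derive flow(f,j) via R2 from span(f,j)
round 4: derive flow(g,f) via R2 from span(g,f)
round 4: derive flow(g,g) via R2 from span(g,g)
round 4: derive flow(g,i) via R2 from span(g,i)
round 4: derive flow(g,j) via R2 from span(g,j)
round 5: derive flow(b,i) via R2 from span(b,i)
round 5: derive flow(d,i) via R2 from span(d,i)
round 5: derive flow(e,i) via R2 from span(e,i)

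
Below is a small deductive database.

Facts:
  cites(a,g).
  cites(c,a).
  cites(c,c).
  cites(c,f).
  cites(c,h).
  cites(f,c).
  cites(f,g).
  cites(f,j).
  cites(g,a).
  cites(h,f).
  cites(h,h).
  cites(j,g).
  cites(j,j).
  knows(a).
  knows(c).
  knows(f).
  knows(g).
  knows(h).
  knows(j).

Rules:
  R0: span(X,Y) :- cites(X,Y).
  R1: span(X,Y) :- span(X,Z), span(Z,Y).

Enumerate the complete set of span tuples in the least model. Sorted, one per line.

span(a,a)
span(a,g)
span(c,a)
span(c,c)
span(c,f)
span(c,g)
span(c,h)
span(c,j)
span(f,a)
span(f,c)
span(f,f)
span(f,g)
span(f,h)
span(f,j)
span(g,a)
span(g,g)
span(h,a)
span(h,c)
span(h,f)
span(h,g)
span(h,h)
span(h,j)
span(j,a)
span(j,g)
span(j,j)

round 1: derive span(a,g) via R0 from cites(a,g)
round 1: derive span(c,a) via R0 from cites(c,a)
round 1: derive span(c,c) via R0 from cites(c,c)
round 1: derive span(c,f) via R0 from cites(c,f)
round 1: derive span(c,h) via R0 from cites(c,h)
round 1: derive span(f,c) via R0 from cites(f,c)
round 1: derive span(f,g) via R0 from cites(f,g)
round 1: derive span(f,j) via R0 from cites(f,j)
round 1: derive span(g,a) via R0 from cites(g,a)
round 1: derive span(h,f) via R0 from cites(h,f)
round 1: derive span(h,h) via R0 from cites(h,h)
round 1: derive span(j,g) via R0 from cites(j,g)
round 1: derive span(j,j) via R0 from cites(j,j)
round 2: derive span(a,a) via R1 from span(a,g), span(g,a)
round 2: derive span(c,g) via R1 from span(c,a), span(a,g)
round 2: derive span(c,j) via R1 from span(c,f), span(f,j)
round 2: derive span(f,a) via R1 from span(f,c), span(c,a)
round 2: derive span(f,f) via R1 from span(f,c), span(c,f)
round 2: derive span(f,h) via R1 from span(f,c), span(c,h)
round 2: derive span(g,g) via R1 from span(g,a), span(a,g)
round 2: derive span(h,c) via R1 from span(h,f), span(f,c)
round 2: derive span(h,g) via R1 from span(h,f), span(f,g)
round 2: derive span(h,j) via R1 from span(h,f), span(f,j)
round 2: derive span(j,a) via R1 from span(j,g), span(g,a)
round 3: derive span(h,a) via R1 from span(h,c), span(c,a)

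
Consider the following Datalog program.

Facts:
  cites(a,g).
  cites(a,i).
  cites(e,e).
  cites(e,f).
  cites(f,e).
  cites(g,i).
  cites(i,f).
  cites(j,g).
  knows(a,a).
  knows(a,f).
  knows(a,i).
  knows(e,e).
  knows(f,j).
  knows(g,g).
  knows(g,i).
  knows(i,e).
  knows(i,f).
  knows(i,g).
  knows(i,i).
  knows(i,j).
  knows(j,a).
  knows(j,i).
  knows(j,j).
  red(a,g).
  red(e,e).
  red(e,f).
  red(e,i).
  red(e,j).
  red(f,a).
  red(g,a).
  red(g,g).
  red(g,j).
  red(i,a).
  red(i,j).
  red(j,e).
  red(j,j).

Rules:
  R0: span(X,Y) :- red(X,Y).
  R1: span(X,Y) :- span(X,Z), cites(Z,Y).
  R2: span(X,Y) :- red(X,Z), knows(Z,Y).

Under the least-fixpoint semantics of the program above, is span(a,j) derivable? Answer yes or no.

round 1: derive span(a,g) via R0 from red(a,g)
round 1: derive span(e,e) via R0 from red(e,e)
round 1: derive span(e,f) via R0 from red(e,f)
round 1: derive span(e,i) via R0 from red(e,i)
round 1: derive span(e,j) via R0 from red(e,j)
round 1: derive span(f,a) via R0 from red(f,a)
round 1: derive span(g,a) via R0 from red(g,a)
round 1: derive span(g,g) via R0 from red(g,g)
round 1: derive span(g,j) via R0 from red(g,j)
round 1: derive span(i,a) via R0 from red(i,a)
round 1: derive span(i,j) via R0 from red(i,j)
round 1: derive span(j,e) via R0 from red(j,e)
round 1: derive span(j,j) via R0 from red(j,j)
round 1: derive span(a,i) via R2 from red(a,g), knows(g,i)
round 1: derive span(e,a) via R2 from red(e,j), knows(j,a)
round 1: derive span(e,g) via R2 from red(e,i), knows(i,g)
round 1: derive span(f,f) via R2 from red(f,a), knows(a,f)
round 1: derive span(f,i) via R2 from red(f,a), knows(a,i)
round 1: derive span(g,f) via R2 from red(g,a), knows(a,f)
round 1: derive span(g,i) via R2 from red(g,a), knows(a,i)
round 1: derive span(i,f) via R2 from red(i,a), knows(a,f)
round 1: derive span(i,i) via R2 from red(i,a), knows(a,i)
round 1: derive span(j,a) via R2 from red(j,j), knows(j,a)
round 1: derive span(j,i) via R2 from red(j,j), knows(j,i)
round 2: derive span(a,f) via R1 from span(a,i), cites(i,f)
round 2: derive span(f,e) via R1 from span(f,f), cites(f,e)
round 2: derive span(f,g) via R1 from span(f,a), cites(a,g)
round 2: derive span(g,e) via R1 from span(g,f), cites(f,e)
round 2: derive span(i,e) via R1 from span(i,f), cites(f,e)
round 2: derive span(i,g) via R1 from span(i,a), cites(a,g)
round 2: derive span(j,f) via R1 from span(j,e), cites(e,f)
round 2: derive span(j,g) via R1 from span(j,a), cites(a,g)
round 3: derive span(a,e) via R1 from span(a,f), cites(f,e)

no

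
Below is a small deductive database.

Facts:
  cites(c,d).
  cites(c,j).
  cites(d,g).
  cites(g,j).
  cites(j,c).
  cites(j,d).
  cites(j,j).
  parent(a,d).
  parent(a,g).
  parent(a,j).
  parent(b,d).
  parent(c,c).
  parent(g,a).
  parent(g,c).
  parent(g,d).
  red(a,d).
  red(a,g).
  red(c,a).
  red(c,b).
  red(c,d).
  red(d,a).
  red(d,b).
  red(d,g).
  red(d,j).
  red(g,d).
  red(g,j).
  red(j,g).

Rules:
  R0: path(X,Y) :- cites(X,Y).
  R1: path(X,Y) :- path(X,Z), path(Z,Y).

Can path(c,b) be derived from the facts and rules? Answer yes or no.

no

round 1: derive path(c,d) via R0 from cites(c,d)
round 1: derive path(c,j) via R0 from cites(c,j)
round 1: derive path(d,g) via R0 from cites(d,g)
round 1: derive path(g,j) via R0 from cites(g,j)
round 1: derive path(j,c) via R0 from cites(j,c)
round 1: derive path(j,d) via R0 from cites(j,d)
round 1: derive path(j,j) via R0 from cites(j,j)
round 2: derive path(c,c) via R1 from path(c,j), path(j,c)
round 2: derive path(c,g) via R1 from path(c,d), path(d,g)
round 2: derive path(d,j) via R1 from path(d,g), path(g,j)
round 2: derive path(g,c) via R1 from path(g,j), path(j,c)
round 2: derive path(g,d) via R1 from path(g,j), path(j,d)
round 2: derive path(j,g) via R1 from path(j,d), path(d,g)
round 3: derive path(d,c) via R1 from path(d,g), path(g,c)
round 3: derive path(d,d) via R1 from path(d,g), path(g,d)
round 3: derive path(g,g) via R1 from path(g,c), path(c,g)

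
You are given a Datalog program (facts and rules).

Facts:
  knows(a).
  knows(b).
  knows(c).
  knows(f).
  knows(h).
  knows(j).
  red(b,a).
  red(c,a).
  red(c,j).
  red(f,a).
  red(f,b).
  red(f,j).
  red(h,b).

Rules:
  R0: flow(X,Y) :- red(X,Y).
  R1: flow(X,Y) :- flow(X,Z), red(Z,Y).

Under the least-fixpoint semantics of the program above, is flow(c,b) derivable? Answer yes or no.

round 1: derive flow(b,a) via R0 from red(b,a)
round 1: derive flow(c,a) via R0 from red(c,a)
round 1: derive flow(c,j) via R0 from red(c,j)
round 1: derive flow(f,a) via R0 from red(f,a)
round 1: derive flow(f,b) via R0 from red(f,b)
round 1: derive flow(f,j) via R0 from red(f,j)
round 1: derive flow(h,b) via R0 from red(h,b)
round 2: derive flow(h,a) via R1 from flow(h,b), red(b,a)

no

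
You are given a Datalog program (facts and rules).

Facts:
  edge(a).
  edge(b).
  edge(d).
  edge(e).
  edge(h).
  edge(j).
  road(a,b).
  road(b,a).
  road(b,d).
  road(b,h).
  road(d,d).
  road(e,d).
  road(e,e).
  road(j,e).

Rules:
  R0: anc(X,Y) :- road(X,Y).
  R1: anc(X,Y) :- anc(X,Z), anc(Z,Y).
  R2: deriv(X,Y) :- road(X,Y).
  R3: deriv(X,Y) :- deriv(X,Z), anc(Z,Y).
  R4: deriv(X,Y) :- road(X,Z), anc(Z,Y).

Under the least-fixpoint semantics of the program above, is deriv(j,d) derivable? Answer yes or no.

round 1: derive anc(a,b) via R0 from road(a,b)
round 1: derive anc(b,a) via R0 from road(b,a)
round 1: derive anc(b,d) via R0 from road(b,d)
round 1: derive anc(b,h) via R0 from road(b,h)
round 1: derive anc(d,d) via R0 from road(d,d)
round 1: derive anc(e,d) via R0 from road(e,d)
round 1: derive anc(e,e) via R0 from road(e,e)
round 1: derive anc(j,e) via R0 from road(j,e)
round 1: derive deriv(a,b) via R2 from road(a,b)
round 1: derive deriv(b,a) via R2 from road(b,a)
round 1: derive deriv(b,d) via R2 from road(b,d)
round 1: derive deriv(b,h) via R2 from road(b,h)
round 1: derive deriv(d,d) via R2 from road(d,d)
round 1: derive deriv(e,d) via R2 from road(e,d)
round 1: derive deriv(e,e) via R2 from road(e,e)
round 1: derive deriv(j,e) via R2 from road(j,e)
round 2: derive anc(a,a) via R1 from anc(a,b), anc(b,a)
round 2: derive anc(a,d) via R1 from anc(a,b), anc(b,d)
round 2: derive anc(a,h) via R1 from anc(a,b), anc(b,h)
round 2: derive anc(b,b) via R1 from anc(b,a), anc(a,b)
round 2: derive anc(j,d) via R1 from anc(j,e), anc(e,d)
round 2: derive deriv(a,a) via R3 from deriv(a,b), anc(b,a)
round 2: derive deriv(a,d) via R3 from deriv(a,b), anc(b,d)
round 2: derive deriv(a,h) via R3 from deriv(a,b), anc(b,h)
round 2: derive deriv(b,b) via R3 from deriv(b,a), anc(a,b)
round 2: derive deriv(j,d) via R3 from deriv(j,e), anc(e,d)

yes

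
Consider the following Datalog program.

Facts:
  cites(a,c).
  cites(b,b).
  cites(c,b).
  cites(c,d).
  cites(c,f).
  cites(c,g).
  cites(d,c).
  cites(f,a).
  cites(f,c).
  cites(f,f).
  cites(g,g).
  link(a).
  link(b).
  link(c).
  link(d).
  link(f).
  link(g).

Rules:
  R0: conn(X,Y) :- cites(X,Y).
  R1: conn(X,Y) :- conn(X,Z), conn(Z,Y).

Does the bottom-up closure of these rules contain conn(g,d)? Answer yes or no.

no

round 1: derive conn(a,c) via R0 from cites(a,c)
round 1: derive conn(b,b) via R0 from cites(b,b)
round 1: derive conn(c,b) via R0 from cites(c,b)
round 1: derive conn(c,d) via R0 from cites(c,d)
round 1: derive conn(c,f) via R0 from cites(c,f)
round 1: derive conn(c,g) via R0 from cites(c,g)
round 1: derive conn(d,c) via R0 from cites(d,c)
round 1: derive conn(f,a) via R0 from cites(f,a)
round 1: derive conn(f,c) via R0 from cites(f,c)
round 1: derive conn(f,f) via R0 from cites(f,f)
round 1: derive conn(g,g) via R0 from cites(g,g)
round 2: derive conn(a,b) via R1 from conn(a,c), conn(c,b)
round 2: derive conn(a,d) via R1 from conn(a,c), conn(c,d)
round 2: derive conn(a,f) via R1 from conn(a,c), conn(c,f)
round 2: derive conn(a,g) via R1 from conn(a,c), conn(c,g)
round 2: derive conn(c,a) via R1 from conn(c,f), conn(f,a)
round 2: derive conn(c,c) via R1 from conn(c,d), conn(d,c)
round 2: derive conn(d,b) via R1 from conn(d,c), conn(c,b)
round 2: derive conn(d,d) via R1 from conn(d,c), conn(c,d)
round 2: derive conn(d,f) via R1 from conn(d,c), conn(c,f)
round 2: derive conn(d,g) via R1 from conn(d,c), conn(c,g)
round 2: derive conn(f,b) via R1 from conn(f,c), conn(c,b)
round 2: derive conn(f,d) via R1 from conn(f,c), conn(c,d)
round 2: derive conn(f,g) via R1 from conn(f,c), conn(c,g)
round 3: derive conn(a,a) via R1 from conn(a,c), conn(c,a)
round 3: derive conn(d,a) via R1 from conn(d,c), conn(c,a)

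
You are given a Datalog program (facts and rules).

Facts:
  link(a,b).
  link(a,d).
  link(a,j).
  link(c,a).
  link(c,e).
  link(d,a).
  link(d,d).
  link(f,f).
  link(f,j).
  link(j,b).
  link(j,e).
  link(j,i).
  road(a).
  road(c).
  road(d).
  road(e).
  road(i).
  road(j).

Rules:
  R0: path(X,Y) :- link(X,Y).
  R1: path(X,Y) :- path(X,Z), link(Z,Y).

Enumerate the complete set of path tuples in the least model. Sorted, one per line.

round 1: derive path(a,b) via R0 from link(a,b)
round 1: derive path(a,d) via R0 from link(a,d)
round 1: derive path(a,j) via R0 from link(a,j)
round 1: derive path(c,a) via R0 from link(c,a)
round 1: derive path(c,e) via R0 from link(c,e)
round 1: derive path(d,a) via R0 from link(d,a)
round 1: derive path(d,d) via R0 from link(d,d)
round 1: derive path(f,f) via R0 from link(f,f)
round 1: derive path(f,j) via R0 from link(f,j)
round 1: derive path(j,b) via R0 from link(j,b)
round 1: derive path(j,e) via R0 from link(j,e)
round 1: derive path(j,i) via R0 from link(j,i)
round 2: derive path(a,a) via R1 from path(a,d), link(d,a)
round 2: derive path(a,e) via R1 from path(a,j), link(j,e)
round 2: derive path(a,i) via R1 from path(a,j), link(j,i)
round 2: derive path(c,b) via R1 from path(c,a), link(a,b)
round 2: derive path(c,d) via R1 from path(c,a), link(a,d)
round 2: derive path(c,j) via R1 from path(c,a), link(a,j)
round 2: derive path(d,b) via R1 from path(d,a), link(a,b)
round 2: derive path(d,j) via R1 from path(d,a), link(a,j)
round 2: derive path(f,b) via R1 from path(f,j), link(j,b)
round 2: derive path(f,e) via R1 from path(f,j), link(j,e)
round 2: derive path(f,i) via R1 from path(f,j), link(j,i)
round 3: derive path(c,i) via R1 from path(c,j), link(j,i)
round 3: derive path(d,e) via R1 from path(d,j), link(j,e)
round 3: derive path(d,i) via R1 from path(d,j), link(j,i)

path(a,a)
path(a,b)
path(a,d)
path(a,e)
path(a,i)
path(a,j)
path(c,a)
path(c,b)
path(c,d)
path(c,e)
path(c,i)
path(c,j)
path(d,a)
path(d,b)
path(d,d)
path(d,e)
path(d,i)
path(d,j)
path(f,b)
path(f,e)
path(f,f)
path(f,i)
path(f,j)
path(j,b)
path(j,e)
path(j,i)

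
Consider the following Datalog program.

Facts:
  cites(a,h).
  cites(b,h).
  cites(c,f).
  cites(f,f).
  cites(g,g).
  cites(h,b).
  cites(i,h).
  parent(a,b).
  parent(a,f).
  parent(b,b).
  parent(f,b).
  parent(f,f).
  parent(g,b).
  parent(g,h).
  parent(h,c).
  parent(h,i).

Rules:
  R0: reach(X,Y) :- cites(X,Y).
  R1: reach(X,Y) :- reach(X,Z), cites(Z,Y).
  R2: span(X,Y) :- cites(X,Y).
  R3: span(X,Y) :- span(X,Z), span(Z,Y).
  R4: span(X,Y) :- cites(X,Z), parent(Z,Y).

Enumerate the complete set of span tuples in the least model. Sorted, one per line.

round 1: derive span(a,h) via R2 from cites(a,h)
round 1: derive span(b,h) via R2 from cites(b,h)
round 1: derive span(c,f) via R2 from cites(c,f)
round 1: derive span(f,f) via R2 from cites(f,f)
round 1: derive span(g,g) via R2 from cites(g,g)
round 1: derive span(h,b) via R2 from cites(h,b)
round 1: derive span(i,h) via R2 from cites(i,h)
round 1: derive span(a,c) via R4 from cites(a,h), parent(h,c)
round 1: derive span(a,i) via R4 from cites(a,h), parent(h,i)
round 1: derive span(b,c) via R4 from cites(b,h), parent(h,c)
round 1: derive span(b,i) via R4 from cites(b,h), parent(h,i)
round 1: derive span(c,b) via R4 from cites(c,f), parent(f,b)
round 1: derive span(f,b) via R4 from cites(f,f), parent(f,b)
round 1: derive span(g,b) via R4 from cites(g,g), parent(g,b)
round 1: derive span(g,h) via R4 from cites(g,g), parent(g,h)
round 1: derive span(i,c) via R4 from cites(i,h), parent(h,c)
round 1: derive span(i,i) via R4 from cites(i,h), parent(h,i)
round 2: derive span(a,b) via R3 from span(a,c), span(c,b)
round 2: derive span(a,f) via R3 from span(a,c), span(c,f)
round 2: derive span(b,b) via R3 from span(b,c), span(c,b)
round 2: derive span(b,f) via R3 from span(b,c), span(c,f)
round 2: derive span(c,c) via R3 from span(c,b), span(b,c)
round 2: derive span(c,h) via R3 from span(c,b), span(b,h)
round 2: derive span(c,i) via R3 from span(c,b), span(b,i)
round 2: derive span(f,c) via R3 from span(f,b), span(b,c)
round 2: derive span(f,h) via R3 from span(f,b), span(b,h)
round 2: derive span(f,i) via R3 from span(f,b), span(b,i)
round 2: derive span(g,c) via R3 from span(g,b), span(b,c)
round 2: derive span(g,i) via R3 from span(g,b), span(b,i)
round 2: derive span(h,c) via R3 from span(h,b), span(b,c)
round 2: derive span(h,h) via R3 from span(h,b), span(b,h)
round 2: derive span(h,i) via R3 from span(h,b), span(b,i)
round 2: derive span(i,b) via R3 from span(i,c), span(c,b)
round 2: derive span(i,f) via R3 from span(i,c), span(c,f)
round 3: derive span(g,f) via R3 from span(g,b), span(b,f)
round 3: derive span(h,f) via R3 from span(h,b), span(b,f)

span(a,b)
span(a,c)
span(a,f)
span(a,h)
span(a,i)
span(b,b)
span(b,c)
span(b,f)
span(b,h)
span(b,i)
span(c,b)
span(c,c)
span(c,f)
span(c,h)
span(c,i)
span(f,b)
span(f,c)
span(f,f)
span(f,h)
span(f,i)
span(g,b)
span(g,c)
span(g,f)
span(g,g)
span(g,h)
span(g,i)
span(h,b)
span(h,c)
span(h,f)
span(h,h)
span(h,i)
span(i,b)
span(i,c)
span(i,f)
span(i,h)
span(i,i)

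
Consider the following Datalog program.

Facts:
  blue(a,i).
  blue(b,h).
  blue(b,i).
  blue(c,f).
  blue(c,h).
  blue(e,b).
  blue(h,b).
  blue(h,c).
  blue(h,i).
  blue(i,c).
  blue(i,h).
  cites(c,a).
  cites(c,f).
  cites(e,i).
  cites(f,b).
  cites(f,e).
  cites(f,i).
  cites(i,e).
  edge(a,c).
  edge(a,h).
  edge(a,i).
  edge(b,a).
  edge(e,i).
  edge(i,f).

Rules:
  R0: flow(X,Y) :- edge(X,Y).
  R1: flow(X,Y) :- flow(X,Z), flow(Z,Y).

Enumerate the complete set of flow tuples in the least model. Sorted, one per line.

flow(a,c)
flow(a,f)
flow(a,h)
flow(a,i)
flow(b,a)
flow(b,c)
flow(b,f)
flow(b,h)
flow(b,i)
flow(e,f)
flow(e,i)
flow(i,f)

round 1: derive flow(a,c) via R0 from edge(a,c)
round 1: derive flow(a,h) via R0 from edge(a,h)
round 1: derive flow(a,i) via R0 from edge(a,i)
round 1: derive flow(b,a) via R0 from edge(b,a)
round 1: derive flow(e,i) via R0 from edge(e,i)
round 1: derive flow(i,f) via R0 from edge(i,f)
round 2: derive flow(a,f) via R1 from flow(a,i), flow(i,f)
round 2: derive flow(b,c) via R1 from flow(b,a), flow(a,c)
round 2: derive flow(b,h) via R1 from flow(b,a), flow(a,h)
round 2: derive flow(b,i) via R1 from flow(b,a), flow(a,i)
round 2: derive flow(e,f) via R1 from flow(e,i), flow(i,f)
round 3: derive flow(b,f) via R1 from flow(b,a), flow(a,f)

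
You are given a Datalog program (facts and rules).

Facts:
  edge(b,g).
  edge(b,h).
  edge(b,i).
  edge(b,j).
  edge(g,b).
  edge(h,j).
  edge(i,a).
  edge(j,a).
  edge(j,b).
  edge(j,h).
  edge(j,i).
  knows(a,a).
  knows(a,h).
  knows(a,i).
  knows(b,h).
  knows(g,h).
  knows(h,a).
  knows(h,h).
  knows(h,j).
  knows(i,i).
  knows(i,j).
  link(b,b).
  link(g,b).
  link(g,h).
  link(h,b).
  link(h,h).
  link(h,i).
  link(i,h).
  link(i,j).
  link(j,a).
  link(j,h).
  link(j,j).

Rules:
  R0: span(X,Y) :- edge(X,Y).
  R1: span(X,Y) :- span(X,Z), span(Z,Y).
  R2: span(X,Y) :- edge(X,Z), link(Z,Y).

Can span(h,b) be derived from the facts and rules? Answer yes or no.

yes

round 1: derive span(b,g) via R0 from edge(b,g)
round 1: derive span(b,h) via R0 from edge(b,h)
round 1: derive span(b,i) via R0 from edge(b,i)
round 1: derive span(b,j) via R0 from edge(b,j)
round 1: derive span(g,b) via R0 from edge(g,b)
round 1: derive span(h,j) via R0 from edge(h,j)
round 1: derive span(i,a) via R0 from edge(i,a)
round 1: derive span(j,a) via R0 from edge(j,a)
round 1: derive span(j,b) via R0 from edge(j,b)
round 1: derive span(j,h) via R0 from edge(j,h)
round 1: derive span(j,i) via R0 from edge(j,i)
round 1: derive span(b,a) via R2 from edge(b,j), link(j,a)
round 1: derive span(b,b) via R2 from edge(b,g), link(g,b)
round 1: derive span(h,a) via R2 from edge(h,j), link(j,a)
round 1: derive span(h,h) via R2 from edge(h,j), link(j,h)
round 1: derive span(j,j) via R2 from edge(j,i), link(i,j)
round 2: derive span(g,a) via R1 from span(g,b), span(b,a)
round 2: derive span(g,g) via R1 from span(g,b), span(b,g)
round 2: derive span(g,h) via R1 from span(g,b), span(b,h)
round 2: derive span(g,i) via R1 from span(g,b), span(b,i)
round 2: derive span(g,j) via R1 from span(g,b), span(b,j)
round 2: derive span(h,b) via R1 from span(h,j), span(j,b)
round 2: derive span(h,i) via R1 from span(h,j), span(j,i)
round 2: derive span(j,g) via R1 from span(j,b), span(b,g)
round 3: derive span(h,g) via R1 from span(h,b), span(b,g)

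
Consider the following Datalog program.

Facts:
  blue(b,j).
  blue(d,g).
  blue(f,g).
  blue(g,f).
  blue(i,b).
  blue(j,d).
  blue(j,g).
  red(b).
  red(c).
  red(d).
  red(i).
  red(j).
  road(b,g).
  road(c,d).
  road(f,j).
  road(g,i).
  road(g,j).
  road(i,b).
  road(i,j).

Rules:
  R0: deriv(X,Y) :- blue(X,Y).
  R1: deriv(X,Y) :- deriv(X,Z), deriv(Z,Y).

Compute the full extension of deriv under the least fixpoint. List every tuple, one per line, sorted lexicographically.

round 1: derive deriv(b,j) via R0 from blue(b,j)
round 1: derive deriv(d,g) via R0 from blue(d,g)
round 1: derive deriv(f,g) via R0 from blue(f,g)
round 1: derive deriv(g,f) via R0 from blue(g,f)
round 1: derive deriv(i,b) via R0 from blue(i,b)
round 1: derive deriv(j,d) via R0 from blue(j,d)
round 1: derive deriv(j,g) via R0 from blue(j,g)
round 2: derive deriv(b,d) via R1 from deriv(b,j), deriv(j,d)
round 2: derive deriv(b,g) via R1 from deriv(b,j), deriv(j,g)
round 2: derive deriv(d,f) via R1 from deriv(d,g), deriv(g,f)
round 2: derive deriv(f,f) via R1 from deriv(f,g), deriv(g,f)
round 2: derive deriv(g,g) via R1 from deriv(g,f), deriv(f,g)
round 2: derive deriv(i,j) via R1 from deriv(i,b), deriv(b,j)
round 2: derive deriv(j,f) via R1 from deriv(j,g), deriv(g,f)
round 3: derive deriv(b,f) via R1 from deriv(b,d), deriv(d,f)
round 3: derive deriv(i,d) via R1 from deriv(i,b), deriv(b,d)
round 3: derive deriv(i,f) via R1 from deriv(i,j), deriv(j,f)
round 3: derive deriv(i,g) via R1 from deriv(i,b), deriv(b,g)

deriv(b,d)
deriv(b,f)
deriv(b,g)
deriv(b,j)
deriv(d,f)
deriv(d,g)
deriv(f,f)
deriv(f,g)
deriv(g,f)
deriv(g,g)
deriv(i,b)
deriv(i,d)
deriv(i,f)
deriv(i,g)
deriv(i,j)
deriv(j,d)
deriv(j,f)
deriv(j,g)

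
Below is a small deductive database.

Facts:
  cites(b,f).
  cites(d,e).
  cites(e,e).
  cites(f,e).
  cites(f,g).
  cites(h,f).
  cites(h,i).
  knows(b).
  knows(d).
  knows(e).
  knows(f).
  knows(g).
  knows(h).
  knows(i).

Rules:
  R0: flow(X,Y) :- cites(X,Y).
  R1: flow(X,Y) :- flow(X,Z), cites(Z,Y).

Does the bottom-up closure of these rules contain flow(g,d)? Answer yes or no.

round 1: derive flow(b,f) via R0 from cites(b,f)
round 1: derive flow(d,e) via R0 from cites(d,e)
round 1: derive flow(e,e) via R0 from cites(e,e)
round 1: derive flow(f,e) via R0 from cites(f,e)
round 1: derive flow(f,g) via R0 from cites(f,g)
round 1: derive flow(h,f) via R0 from cites(h,f)
round 1: derive flow(h,i) via R0 from cites(h,i)
round 2: derive flow(b,e) via R1 from flow(b,f), cites(f,e)
round 2: derive flow(b,g) via R1 from flow(b,f), cites(f,g)
round 2: derive flow(h,e) via R1 from flow(h,f), cites(f,e)
round 2: derive flow(h,g) via R1 from flow(h,f), cites(f,g)

no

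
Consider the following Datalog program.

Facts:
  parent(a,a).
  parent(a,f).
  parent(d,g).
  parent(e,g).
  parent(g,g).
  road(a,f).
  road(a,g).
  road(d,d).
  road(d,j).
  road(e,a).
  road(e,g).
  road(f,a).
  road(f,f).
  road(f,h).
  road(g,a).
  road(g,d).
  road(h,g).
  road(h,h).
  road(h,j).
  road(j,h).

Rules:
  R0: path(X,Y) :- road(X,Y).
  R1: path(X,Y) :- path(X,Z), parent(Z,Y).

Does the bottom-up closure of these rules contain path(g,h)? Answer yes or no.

round 1: derive path(a,f) via R0 from road(a,f)
round 1: derive path(a,g) via R0 from road(a,g)
round 1: derive path(d,d) via R0 from road(d,d)
round 1: derive path(d,j) via R0 from road(d,j)
round 1: derive path(e,a) via R0 from road(e,a)
round 1: derive path(e,g) via R0 from road(e,g)
round 1: derive path(f,a) via R0 from road(f,a)
round 1: derive path(f,f) via R0 from road(f,f)
round 1: derive path(f,h) via R0 from road(f,h)
round 1: derive path(g,a) via R0 from road(g,a)
round 1: derive path(g,d) via R0 from road(g,d)
round 1: derive path(h,g) via R0 from road(h,g)
round 1: derive path(h,h) via R0 from road(h,h)
round 1: derive path(h,j) via R0 from road(h,j)
round 1: derive path(j,h) via R0 from road(j,h)
round 2: derive path(d,g) via R1 from path(d,d), parent(d,g)
round 2: derive path(e,f) via R1 from path(e,a), parent(a,f)
round 2: derive path(g,f) via R1 from path(g,a), parent(a,f)
round 2: derive path(g,g) via R1 from path(g,d), parent(d,g)

no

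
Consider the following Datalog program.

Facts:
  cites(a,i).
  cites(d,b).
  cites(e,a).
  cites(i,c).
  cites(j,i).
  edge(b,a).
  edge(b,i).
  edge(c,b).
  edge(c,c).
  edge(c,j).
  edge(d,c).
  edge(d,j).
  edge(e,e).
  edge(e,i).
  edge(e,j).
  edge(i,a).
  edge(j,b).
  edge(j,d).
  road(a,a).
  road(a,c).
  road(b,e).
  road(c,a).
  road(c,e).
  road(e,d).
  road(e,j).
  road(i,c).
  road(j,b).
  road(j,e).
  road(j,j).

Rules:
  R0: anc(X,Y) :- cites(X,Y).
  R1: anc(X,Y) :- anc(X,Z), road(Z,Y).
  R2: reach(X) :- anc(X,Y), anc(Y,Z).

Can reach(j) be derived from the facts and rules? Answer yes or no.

yes

round 1: derive anc(a,i) via R0 from cites(a,i)
round 1: derive anc(d,b) via R0 from cites(d,b)
round 1: derive anc(e,a) via R0 from cites(e,a)
round 1: derive anc(i,c) via R0 from cites(i,c)
round 1: derive anc(j,i) via R0 from cites(j,i)
round 2: derive anc(a,c) via R1 from anc(a,i), road(i,c)
round 2: derive anc(d,e) via R1 from anc(d,b), road(b,e)
round 2: derive anc(e,c) via R1 from anc(e,a), road(a,c)
round 2: derive anc(i,a) via R1 from anc(i,c), road(c,a)
round 2: derive anc(i,e) via R1 from anc(i,c), road(c,e)
round 2: derive anc(j,c) via R1 from anc(j,i), road(i,c)
round 2: derive reach(a) via R2 from anc(a,i), anc(i,c)
round 2: derive reach(e) via R2 from anc(e,a), anc(a,i)
round 2: derive reach(j) via R2 from anc(j,i), anc(i,c)
round 3: derive anc(a,a) via R1 from anc(a,c), road(c,a)
round 3: derive anc(a,e) via R1 from anc(a,c), road(c,e)
round 3: derive anc(d,d) via R1 from anc(d,e), road(e,d)
round 3: derive anc(d,j) via R1 from anc(d,e), road(e,j)
round 3: derive anc(e,e) via R1 from anc(e,c), road(c,e)
round 3: derive anc(i,d) via R1 from anc(i,e), road(e,d)
round 3: derive anc(i,j) via R1 from anc(i,e), road(e,j)
round 3: derive anc(j,a) via R1 from anc(j,c), road(c,a)
round 3: derive anc(j,e) via R1 from anc(j,c), road(c,e)
round 3: derive reach(d) via R2 from anc(d,e), anc(e,a)
round 3: derive reach(i) via R2 from anc(i,a), anc(a,c)
round 4: derive anc(a,d) via R1 from anc(a,e), road(e,d)
round 4: derive anc(a,j) via R1 from anc(a,e), road(e,j)
round 4: derive anc(e,d) via R1 from anc(e,e), road(e,d)
round 4: derive anc(e,j) via R1 from anc(e,e), road(e,j)
round 4: derive anc(i,b) via R1 from anc(i,j), road(j,b)
round 4: derive anc(j,d) via R1 from anc(j,e), road(e,d)
round 4: derive anc(j,j) via R1 from anc(j,e), road(e,j)
round 5: derive anc(a,b) via R1 from anc(a,j), road(j,b)
round 5: derive anc(e,b) via R1 from anc(e,j), road(j,b)
round 5: derive anc(j,b) via R1 from anc(j,j), road(j,b)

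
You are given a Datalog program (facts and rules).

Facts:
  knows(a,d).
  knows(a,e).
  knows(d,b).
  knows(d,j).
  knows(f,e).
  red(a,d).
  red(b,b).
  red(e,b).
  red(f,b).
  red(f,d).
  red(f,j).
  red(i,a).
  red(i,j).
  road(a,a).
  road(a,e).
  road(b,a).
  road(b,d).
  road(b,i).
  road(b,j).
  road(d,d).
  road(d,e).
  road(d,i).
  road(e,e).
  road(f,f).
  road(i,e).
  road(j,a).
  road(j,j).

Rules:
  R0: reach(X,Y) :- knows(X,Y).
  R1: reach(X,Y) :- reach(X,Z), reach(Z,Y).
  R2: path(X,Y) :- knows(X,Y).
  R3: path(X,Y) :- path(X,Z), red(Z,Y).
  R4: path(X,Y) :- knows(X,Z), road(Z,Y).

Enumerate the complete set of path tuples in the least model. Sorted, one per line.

path(a,a)
path(a,b)
path(a,d)
path(a,e)
path(a,i)
path(a,j)
path(d,a)
path(d,b)
path(d,d)
path(d,i)
path(d,j)
path(f,b)
path(f,e)

round 1: derive path(a,d) via R2 from knows(a,d)
round 1: derive path(a,e) via R2 from knows(a,e)
round 1: derive path(d,b) via R2 from knows(d,b)
round 1: derive path(d,j) via R2 from knows(d,j)
round 1: derive path(f,e) via R2 from knows(f,e)
round 1: derive path(a,i) via R4 from knows(a,d), road(d,i)
round 1: derive path(d,a) via R4 from knows(d,b), road(b,a)
round 1: derive path(d,d) via R4 from knows(d,b), road(b,d)
round 1: derive path(d,i) via R4 from knows(d,b), road(b,i)
round 2: derive path(a,a) via R3 from path(a,i), red(i,a)
round 2: derive path(a,b) via R3 from path(a,e), red(e,b)
round 2: derive path(a,j) via R3 from path(a,i), red(i,j)
round 2: derive path(f,b) via R3 from path(f,e), red(e,b)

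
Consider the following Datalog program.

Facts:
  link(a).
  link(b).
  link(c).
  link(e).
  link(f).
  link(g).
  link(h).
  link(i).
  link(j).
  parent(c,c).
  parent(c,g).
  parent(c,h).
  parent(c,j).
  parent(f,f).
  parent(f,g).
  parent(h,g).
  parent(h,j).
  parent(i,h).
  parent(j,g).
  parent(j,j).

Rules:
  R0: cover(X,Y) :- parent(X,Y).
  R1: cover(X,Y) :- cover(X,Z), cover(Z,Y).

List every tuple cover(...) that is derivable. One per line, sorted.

round 1: derive cover(c,c) via R0 from parent(c,c)
round 1: derive cover(c,g) via R0 from parent(c,g)
round 1: derive cover(c,h) via R0 from parent(c,h)
round 1: derive cover(c,j) via R0 from parent(c,j)
round 1: derive cover(f,f) via R0 from parent(f,f)
round 1: derive cover(f,g) via R0 from parent(f,g)
round 1: derive cover(h,g) via R0 from parent(h,g)
round 1: derive cover(h,j) via R0 from parent(h,j)
round 1: derive cover(i,h) via R0 from parent(i,h)
round 1: derive cover(j,g) via R0 from parent(j,g)
round 1: derive cover(j,j) via R0 from parent(j,j)
round 2: derive cover(i,g) via R1 from cover(i,h), cover(h,g)
round 2: derive cover(i,j) via R1 from cover(i,h), cover(h,j)

cover(c,c)
cover(c,g)
cover(c,h)
cover(c,j)
cover(f,f)
cover(f,g)
cover(h,g)
cover(h,j)
cover(i,g)
cover(i,h)
cover(i,j)
cover(j,g)
cover(j,j)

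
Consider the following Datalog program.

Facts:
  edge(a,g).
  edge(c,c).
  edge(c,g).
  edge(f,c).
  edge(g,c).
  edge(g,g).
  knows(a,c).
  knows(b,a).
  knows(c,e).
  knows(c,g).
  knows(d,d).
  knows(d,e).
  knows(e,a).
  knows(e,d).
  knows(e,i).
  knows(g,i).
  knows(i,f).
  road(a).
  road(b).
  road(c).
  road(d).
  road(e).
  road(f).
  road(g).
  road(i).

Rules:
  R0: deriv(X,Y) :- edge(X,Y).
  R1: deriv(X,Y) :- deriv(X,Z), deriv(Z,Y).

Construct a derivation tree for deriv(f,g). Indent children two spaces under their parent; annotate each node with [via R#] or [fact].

deriv(f,g)  [via R1]
  deriv(f,c)  [via R0]
    edge(f,c)  [fact]
  deriv(c,g)  [via R0]
    edge(c,g)  [fact]

round 1: derive deriv(a,g) via R0 from edge(a,g)
round 1: derive deriv(c,c) via R0 from edge(c,c)
round 1: derive deriv(c,g) via R0 from edge(c,g)
round 1: derive deriv(f,c) via R0 from edge(f,c)
round 1: derive deriv(g,c) via R0 from edge(g,c)
round 1: derive deriv(g,g) via R0 from edge(g,g)
round 2: derive deriv(a,c) via R1 from deriv(a,g), deriv(g,c)
round 2: derive deriv(f,g) via R1 from deriv(f,c), deriv(c,g)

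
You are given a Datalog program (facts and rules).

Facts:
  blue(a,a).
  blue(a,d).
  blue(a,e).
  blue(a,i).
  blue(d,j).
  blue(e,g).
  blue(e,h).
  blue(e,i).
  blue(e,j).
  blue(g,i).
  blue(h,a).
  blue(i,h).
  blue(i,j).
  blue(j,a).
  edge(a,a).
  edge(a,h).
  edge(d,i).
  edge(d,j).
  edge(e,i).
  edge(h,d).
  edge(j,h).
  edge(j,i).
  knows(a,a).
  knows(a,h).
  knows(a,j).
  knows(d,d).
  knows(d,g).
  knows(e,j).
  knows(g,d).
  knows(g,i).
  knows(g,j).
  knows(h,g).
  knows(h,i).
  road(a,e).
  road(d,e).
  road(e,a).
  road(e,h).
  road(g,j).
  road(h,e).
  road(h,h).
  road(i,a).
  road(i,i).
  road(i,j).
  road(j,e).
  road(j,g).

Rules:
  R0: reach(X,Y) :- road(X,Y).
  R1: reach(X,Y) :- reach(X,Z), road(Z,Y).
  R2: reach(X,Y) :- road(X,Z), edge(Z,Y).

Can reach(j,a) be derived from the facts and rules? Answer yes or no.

yes

round 1: derive reach(a,e) via R0 from road(a,e)
round 1: derive reach(d,e) via R0 from road(d,e)
round 1: derive reach(e,a) via R0 from road(e,a)
round 1: derive reach(e,h) via R0 from road(e,h)
round 1: derive reach(g,j) via R0 from road(g,j)
round 1: derive reach(h,e) via R0 from road(h,e)
round 1: derive reach(h,h) via R0 from road(h,h)
round 1: derive reach(i,a) via R0 from road(i,a)
round 1: derive reach(i,i) via R0 from road(i,i)
round 1: derive reach(i,j) via R0 from road(i,j)
round 1: derive reach(j,e) via R0 from road(j,e)
round 1: derive reach(j,g) via R0 from road(j,g)
round 1: derive reach(a,i) via R2 from road(a,e), edge(e,i)
round 1: derive reach(d,i) via R2 from road(d,e), edge(e,i)
round 1: derive reach(e,d) via R2 from road(e,h), edge(h,d)
round 1: derive reach(g,h) via R2 from road(g,j), edge(j,h)
round 1: derive reach(g,i) via R2 from road(g,j), edge(j,i)
round 1: derive reach(h,d) via R2 from road(h,h), edge(h,d)
round 1: derive reach(h,i) via R2 from road(h,e), edge(e,i)
round 1: derive reach(i,h) via R2 from road(i,a), edge(a,h)
round 1: derive reach(j,i) via R2 from road(j,e), edge(e,i)
round 2: derive reach(a,a) via R1 from reach(a,e), road(e,a)
round 2: derive reach(a,h) via R1 from reach(a,e), road(e,h)
round 2: derive reach(a,j) via R1 from reach(a,i), road(i,j)
round 2: derive reach(d,a) via R1 from reach(d,e), road(e,a)
round 2: derive reach(d,h) via R1 from reach(d,e), road(e,h)
round 2: derive reach(d,j) via R1 from reach(d,i), road(i,j)
round 2: derive reach(e,e) via R1 from reach(e,a), road(a,e)
round 2: derive reach(g,a) via R1 from reach(g,i), road(i,a)
round 2: derive reach(g,e) via R1 from reach(g,h), road(h,e)
round 2: derive reach(g,g) via R1 from reach(g,j), road(j,g)
round 2: derive reach(h,a) via R1 from reach(h,e), road(e,a)
round 2: derive reach(h,j) via R1 from reach(h,i), road(i,j)
round 2: derive reach(i,e) via R1 from reach(i,a), road(a,e)
round 2: derive reach(i,g) via R1 from reach(i,j), road(j,g)
round 2: derive reach(j,a) via R1 from reach(j,e), road(e,a)
round 2: derive reach(j,h) via R1 from reach(j,e), road(e,h)
round 2: derive reach(j,j) via R1 from reach(j,g), road(g,j)
round 3: derive reach(a,g) via R1 from reach(a,j), road(j,g)
round 3: derive reach(d,g) via R1 from reach(d,j), road(j,g)
round 3: derive reach(h,g) via R1 from reach(h,j), road(j,g)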